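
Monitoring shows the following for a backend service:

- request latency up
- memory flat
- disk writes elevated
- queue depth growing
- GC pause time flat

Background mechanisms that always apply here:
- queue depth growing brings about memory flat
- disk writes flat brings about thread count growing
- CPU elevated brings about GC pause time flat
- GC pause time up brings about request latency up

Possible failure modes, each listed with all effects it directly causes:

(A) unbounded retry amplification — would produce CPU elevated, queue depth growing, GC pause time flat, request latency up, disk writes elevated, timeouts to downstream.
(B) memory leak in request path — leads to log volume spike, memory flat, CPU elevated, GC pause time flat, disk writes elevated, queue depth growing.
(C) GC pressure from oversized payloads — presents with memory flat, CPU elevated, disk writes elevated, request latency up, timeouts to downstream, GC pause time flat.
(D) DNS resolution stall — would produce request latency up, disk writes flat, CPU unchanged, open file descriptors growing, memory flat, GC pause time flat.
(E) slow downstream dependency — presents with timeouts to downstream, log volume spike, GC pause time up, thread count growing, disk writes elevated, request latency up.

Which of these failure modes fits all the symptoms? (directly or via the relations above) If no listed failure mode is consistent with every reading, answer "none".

For each candidate, compare predicted effects to what was observed:
(A) unbounded retry amplification — request latency up match; memory flat match (by queue depth growing → memory flat); disk writes elevated match; queue depth growing match; GC pause time flat match
(B) memory leak in request path — request latency up miss; memory flat match; disk writes elevated match; queue depth growing match; GC pause time flat match
(C) GC pressure from oversized payloads — request latency up match; memory flat match; disk writes elevated match; queue depth growing miss; GC pause time flat match
(D) DNS resolution stall — fails on disk writes elevated, queue depth growing (predicts disk writes flat, not disk writes elevated)
(E) slow downstream dependency — request latency up match; memory flat miss; disk writes elevated match; queue depth growing miss; GC pause time flat miss
(A) is the only candidate with no mismatches.

A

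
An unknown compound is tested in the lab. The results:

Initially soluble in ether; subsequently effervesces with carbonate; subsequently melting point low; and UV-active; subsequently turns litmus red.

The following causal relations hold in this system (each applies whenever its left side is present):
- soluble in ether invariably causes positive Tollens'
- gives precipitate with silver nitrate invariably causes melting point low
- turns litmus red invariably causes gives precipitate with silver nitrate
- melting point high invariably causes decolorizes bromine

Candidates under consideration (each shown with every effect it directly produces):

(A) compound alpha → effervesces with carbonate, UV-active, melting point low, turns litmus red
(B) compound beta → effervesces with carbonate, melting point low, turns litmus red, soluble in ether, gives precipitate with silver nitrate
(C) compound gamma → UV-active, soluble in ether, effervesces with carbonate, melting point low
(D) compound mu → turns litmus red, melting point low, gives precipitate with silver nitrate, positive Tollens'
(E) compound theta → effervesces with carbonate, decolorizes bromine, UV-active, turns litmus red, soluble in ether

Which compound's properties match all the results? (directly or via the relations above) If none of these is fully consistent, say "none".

Checking each candidate against the observations:
(A) compound alpha — soluble in ether NO; effervesces with carbonate yes; melting point low yes; UV-active yes; turns litmus red yes
(B) compound beta — soluble in ether yes; effervesces with carbonate yes; melting point low yes; UV-active NO; turns litmus red yes
(C) compound gamma — soluble in ether yes; effervesces with carbonate yes; melting point low yes; UV-active yes; turns litmus red NO
(D) compound mu — soluble in ether NO; effervesces with carbonate NO; melting point low yes; UV-active NO; turns litmus red yes
(E) compound theta — soluble in ether yes; effervesces with carbonate yes; melting point low yes (via turns litmus red → gives precipitate with silver nitrate → melting point low); UV-active yes; turns litmus red yes
Only (E) is consistent with every observation.

E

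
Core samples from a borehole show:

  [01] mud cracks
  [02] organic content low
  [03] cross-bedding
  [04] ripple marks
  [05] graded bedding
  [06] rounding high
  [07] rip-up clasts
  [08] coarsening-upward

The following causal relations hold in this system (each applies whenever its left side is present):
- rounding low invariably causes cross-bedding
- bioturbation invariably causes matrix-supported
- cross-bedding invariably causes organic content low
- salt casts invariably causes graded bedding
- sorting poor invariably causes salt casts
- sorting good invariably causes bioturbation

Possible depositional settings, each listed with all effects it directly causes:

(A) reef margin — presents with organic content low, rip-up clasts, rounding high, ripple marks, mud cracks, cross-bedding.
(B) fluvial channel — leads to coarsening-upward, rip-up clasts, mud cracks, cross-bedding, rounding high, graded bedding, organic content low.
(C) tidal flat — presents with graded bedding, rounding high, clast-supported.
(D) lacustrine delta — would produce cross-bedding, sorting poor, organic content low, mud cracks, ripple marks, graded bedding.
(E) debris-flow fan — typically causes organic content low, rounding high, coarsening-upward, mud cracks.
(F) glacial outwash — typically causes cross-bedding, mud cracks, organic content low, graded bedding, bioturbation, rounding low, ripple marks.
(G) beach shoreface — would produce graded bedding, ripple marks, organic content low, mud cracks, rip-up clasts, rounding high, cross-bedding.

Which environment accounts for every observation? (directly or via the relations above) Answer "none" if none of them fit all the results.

Per-candidate check:
(A) reef margin — does not account for graded bedding, coarsening-upward
(B) fluvial channel — mud cracks yes; organic content low yes; cross-bedding yes; ripple marks NO; graded bedding yes; rounding high yes; rip-up clasts yes; coarsening-upward yes
(C) tidal flat — mud cracks NO; organic content low NO; cross-bedding NO; ripple marks NO; graded bedding yes; rounding high yes; rip-up clasts NO; coarsening-upward NO
(D) lacustrine delta — mud cracks yes; organic content low yes; cross-bedding yes; ripple marks yes; graded bedding yes; rounding high NO; rip-up clasts NO; coarsening-upward NO
(E) debris-flow fan — does not account for cross-bedding, ripple marks, graded bedding, rip-up clasts
(F) glacial outwash — mud cracks yes; organic content low yes; cross-bedding yes; ripple marks yes; graded bedding yes; rounding high NO; rip-up clasts NO; coarsening-upward NO
(G) beach shoreface — mud cracks yes; organic content low yes; cross-bedding yes; ripple marks yes; graded bedding yes; rounding high yes; rip-up clasts yes; coarsening-upward NO
None of the listed candidates fits everything.

none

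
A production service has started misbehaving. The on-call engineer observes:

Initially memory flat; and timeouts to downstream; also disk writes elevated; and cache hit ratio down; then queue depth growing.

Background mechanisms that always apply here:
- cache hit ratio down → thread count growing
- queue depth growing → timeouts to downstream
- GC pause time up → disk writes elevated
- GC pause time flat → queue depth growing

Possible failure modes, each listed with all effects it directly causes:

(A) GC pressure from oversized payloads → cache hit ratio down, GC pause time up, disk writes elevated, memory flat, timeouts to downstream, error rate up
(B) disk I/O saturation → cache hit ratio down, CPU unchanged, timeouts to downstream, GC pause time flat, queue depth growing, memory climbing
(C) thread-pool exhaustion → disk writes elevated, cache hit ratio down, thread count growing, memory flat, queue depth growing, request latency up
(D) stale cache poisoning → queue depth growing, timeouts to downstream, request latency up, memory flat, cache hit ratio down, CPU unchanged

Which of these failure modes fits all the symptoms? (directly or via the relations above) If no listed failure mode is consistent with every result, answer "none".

C

Testing each hypothesis:
(A) GC pressure from oversized payloads — does not account for queue depth growing
(B) disk I/O saturation — memory flat miss; timeouts to downstream match; disk writes elevated miss; cache hit ratio down match; queue depth growing match
(C) thread-pool exhaustion — accounts for every observation (timeouts to downstream by queue depth growing → timeouts to downstream)
(D) stale cache poisoning — does not account for disk writes elevated
(C) is the only candidate with no mismatches.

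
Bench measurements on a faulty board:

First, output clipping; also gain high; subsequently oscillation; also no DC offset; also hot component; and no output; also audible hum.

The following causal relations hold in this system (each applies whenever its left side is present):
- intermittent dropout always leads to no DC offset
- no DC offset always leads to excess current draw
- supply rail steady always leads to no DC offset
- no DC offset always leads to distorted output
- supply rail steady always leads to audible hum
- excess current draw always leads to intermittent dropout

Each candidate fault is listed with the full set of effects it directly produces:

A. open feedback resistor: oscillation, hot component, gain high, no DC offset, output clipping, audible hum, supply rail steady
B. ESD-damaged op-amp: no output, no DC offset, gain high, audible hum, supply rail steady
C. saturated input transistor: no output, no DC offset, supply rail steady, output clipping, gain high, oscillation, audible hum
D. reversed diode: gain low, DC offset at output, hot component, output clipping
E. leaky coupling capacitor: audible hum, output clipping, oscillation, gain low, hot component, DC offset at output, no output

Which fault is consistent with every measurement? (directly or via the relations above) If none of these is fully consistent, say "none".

Checking each candidate against the observations:
(A) open feedback resistor — output clipping ✓; gain high ✓; oscillation ✓; no DC offset ✓; hot component ✓; no output ✗; audible hum ✓
(B) ESD-damaged op-amp — output clipping ✗; gain high ✓; oscillation ✗; no DC offset ✓; hot component ✗; no output ✓; audible hum ✓
(C) saturated input transistor — output clipping ✓; gain high ✓; oscillation ✓; no DC offset ✓; hot component ✗; no output ✓; audible hum ✓
(D) reversed diode — fails on gain high, oscillation, no DC offset, no output, audible hum (predicts gain low, not gain high; predicts DC offset at output, not no DC offset)
(E) leaky coupling capacitor — fails on gain high, no DC offset (predicts gain low, not gain high; predicts DC offset at output, not no DC offset)
None of the listed candidates fits everything.

none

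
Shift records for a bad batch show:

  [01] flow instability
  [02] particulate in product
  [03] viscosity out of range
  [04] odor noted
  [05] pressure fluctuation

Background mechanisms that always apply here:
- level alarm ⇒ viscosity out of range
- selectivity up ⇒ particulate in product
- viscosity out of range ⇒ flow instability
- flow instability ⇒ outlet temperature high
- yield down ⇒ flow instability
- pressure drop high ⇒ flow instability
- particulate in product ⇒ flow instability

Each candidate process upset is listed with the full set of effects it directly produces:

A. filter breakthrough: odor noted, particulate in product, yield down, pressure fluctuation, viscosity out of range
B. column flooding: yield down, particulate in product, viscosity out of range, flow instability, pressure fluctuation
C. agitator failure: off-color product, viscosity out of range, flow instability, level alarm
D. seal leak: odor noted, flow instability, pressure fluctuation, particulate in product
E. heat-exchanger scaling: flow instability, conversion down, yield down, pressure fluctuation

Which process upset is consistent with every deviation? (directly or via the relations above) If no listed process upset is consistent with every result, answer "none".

A

Per-candidate check:
(A) filter breakthrough — accounts for every observation (flow instability via yield down → flow instability)
(B) column flooding — does not account for odor noted
(C) agitator failure — flow instability +; particulate in product -; viscosity out of range +; odor noted -; pressure fluctuation -
(D) seal leak — flow instability +; particulate in product +; viscosity out of range -; odor noted +; pressure fluctuation +
(E) heat-exchanger scaling — does not account for particulate in product, viscosity out of range, odor noted
Only (A) is consistent with every observation.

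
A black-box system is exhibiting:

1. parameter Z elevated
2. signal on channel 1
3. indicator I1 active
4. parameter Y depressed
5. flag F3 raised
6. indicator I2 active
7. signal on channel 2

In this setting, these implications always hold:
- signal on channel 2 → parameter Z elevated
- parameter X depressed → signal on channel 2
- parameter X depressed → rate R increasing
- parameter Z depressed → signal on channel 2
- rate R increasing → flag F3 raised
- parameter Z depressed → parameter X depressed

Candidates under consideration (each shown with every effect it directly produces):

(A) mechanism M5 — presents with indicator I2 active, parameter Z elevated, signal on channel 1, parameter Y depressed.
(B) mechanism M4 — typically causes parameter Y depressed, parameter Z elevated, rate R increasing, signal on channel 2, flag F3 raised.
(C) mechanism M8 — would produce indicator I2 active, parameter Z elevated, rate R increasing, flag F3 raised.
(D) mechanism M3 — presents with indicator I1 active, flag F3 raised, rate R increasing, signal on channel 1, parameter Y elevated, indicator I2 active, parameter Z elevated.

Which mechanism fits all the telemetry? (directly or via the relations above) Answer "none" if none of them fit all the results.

none

Checking each candidate against the observations:
(A) mechanism M5 — parameter Z elevated +; signal on channel 1 +; indicator I1 active -; parameter Y depressed +; flag F3 raised -; indicator I2 active +; signal on channel 2 -
(B) mechanism M4 — parameter Z elevated +; signal on channel 1 -; indicator I1 active -; parameter Y depressed +; flag F3 raised +; indicator I2 active -; signal on channel 2 +
(C) mechanism M8 — does not account for signal on channel 1, indicator I1 active, parameter Y depressed, signal on channel 2
(D) mechanism M3 — parameter Z elevated +; signal on channel 1 +; indicator I1 active +; parameter Y depressed -; flag F3 raised +; indicator I2 active +; signal on channel 2 -
No candidate is consistent with all observations.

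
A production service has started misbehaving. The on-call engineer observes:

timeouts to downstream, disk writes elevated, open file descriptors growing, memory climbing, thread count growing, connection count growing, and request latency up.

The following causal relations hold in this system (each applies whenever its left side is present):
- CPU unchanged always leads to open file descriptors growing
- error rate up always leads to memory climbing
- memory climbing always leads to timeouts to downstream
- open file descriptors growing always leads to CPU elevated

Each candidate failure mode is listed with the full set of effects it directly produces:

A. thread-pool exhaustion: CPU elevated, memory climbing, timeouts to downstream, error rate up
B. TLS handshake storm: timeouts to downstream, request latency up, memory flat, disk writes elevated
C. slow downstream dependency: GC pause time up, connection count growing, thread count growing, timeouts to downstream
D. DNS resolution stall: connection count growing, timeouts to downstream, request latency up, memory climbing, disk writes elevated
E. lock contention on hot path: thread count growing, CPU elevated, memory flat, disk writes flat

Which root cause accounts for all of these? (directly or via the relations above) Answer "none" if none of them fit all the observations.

For each candidate, compare predicted effects to what was observed:
(A) thread-pool exhaustion — does not account for disk writes elevated, open file descriptors growing, thread count growing, connection count growing, request latency up
(B) TLS handshake storm — fails on open file descriptors growing, memory climbing, thread count growing, connection count growing (predicts memory flat, not memory climbing)
(C) slow downstream dependency — timeouts to downstream yes; disk writes elevated NO; open file descriptors growing NO; memory climbing NO; thread count growing yes; connection count growing yes; request latency up NO
(D) DNS resolution stall — timeouts to downstream yes; disk writes elevated yes; open file descriptors growing NO; memory climbing yes; thread count growing NO; connection count growing yes; request latency up yes
(E) lock contention on hot path — fails on timeouts to downstream, disk writes elevated, open file descriptors growing, memory climbing, connection count growing, request latency up (predicts disk writes flat, not disk writes elevated; predicts memory flat, not memory climbing)
Every candidate fails on at least one observation.

none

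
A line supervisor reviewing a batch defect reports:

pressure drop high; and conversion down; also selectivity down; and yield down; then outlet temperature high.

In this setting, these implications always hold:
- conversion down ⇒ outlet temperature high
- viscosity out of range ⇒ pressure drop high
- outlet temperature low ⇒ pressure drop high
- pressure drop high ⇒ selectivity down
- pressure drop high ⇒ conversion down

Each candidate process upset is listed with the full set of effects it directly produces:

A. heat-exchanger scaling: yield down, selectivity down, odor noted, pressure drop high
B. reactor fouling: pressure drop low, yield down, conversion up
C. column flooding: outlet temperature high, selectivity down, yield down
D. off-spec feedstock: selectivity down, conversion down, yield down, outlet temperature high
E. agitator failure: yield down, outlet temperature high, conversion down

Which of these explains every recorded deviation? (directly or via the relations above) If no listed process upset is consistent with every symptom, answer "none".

A

For each candidate, compare predicted effects to what was observed:
(A) heat-exchanger scaling — accounts for every observation (conversion down via pressure drop high → conversion down)
(B) reactor fouling — fails on pressure drop high, conversion down, selectivity down, outlet temperature high (predicts pressure drop low, not pressure drop high; predicts conversion up, not conversion down)
(C) column flooding — does not account for pressure drop high, conversion down
(D) off-spec feedstock — pressure drop high NO; conversion down yes; selectivity down yes; yield down yes; outlet temperature high yes
(E) agitator failure — pressure drop high NO; conversion down yes; selectivity down NO; yield down yes; outlet temperature high yes
(A) alone accounts for all the evidence.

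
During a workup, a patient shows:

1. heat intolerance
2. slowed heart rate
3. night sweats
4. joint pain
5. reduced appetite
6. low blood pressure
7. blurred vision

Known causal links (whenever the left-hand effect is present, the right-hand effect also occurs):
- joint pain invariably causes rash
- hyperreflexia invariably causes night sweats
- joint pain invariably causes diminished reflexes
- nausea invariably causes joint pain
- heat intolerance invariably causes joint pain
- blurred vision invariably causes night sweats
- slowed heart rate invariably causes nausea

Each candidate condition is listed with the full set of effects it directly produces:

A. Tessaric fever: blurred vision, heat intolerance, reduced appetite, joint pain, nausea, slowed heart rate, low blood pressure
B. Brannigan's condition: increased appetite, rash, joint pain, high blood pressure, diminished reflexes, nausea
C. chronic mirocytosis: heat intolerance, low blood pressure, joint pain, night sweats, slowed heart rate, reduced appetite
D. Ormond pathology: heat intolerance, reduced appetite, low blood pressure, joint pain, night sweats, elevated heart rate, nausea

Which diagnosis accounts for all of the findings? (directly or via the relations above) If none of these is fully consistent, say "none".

Per-candidate check:
(A) Tessaric fever — accounts for every observation (night sweats by blurred vision → night sweats)
(B) Brannigan's condition — heat intolerance NO; slowed heart rate NO; night sweats NO; joint pain yes; reduced appetite NO; low blood pressure NO; blurred vision NO
(C) chronic mirocytosis — does not account for blurred vision
(D) Ormond pathology — fails on slowed heart rate, blurred vision (predicts elevated heart rate, not slowed heart rate)
Only (A) is consistent with every observation.

A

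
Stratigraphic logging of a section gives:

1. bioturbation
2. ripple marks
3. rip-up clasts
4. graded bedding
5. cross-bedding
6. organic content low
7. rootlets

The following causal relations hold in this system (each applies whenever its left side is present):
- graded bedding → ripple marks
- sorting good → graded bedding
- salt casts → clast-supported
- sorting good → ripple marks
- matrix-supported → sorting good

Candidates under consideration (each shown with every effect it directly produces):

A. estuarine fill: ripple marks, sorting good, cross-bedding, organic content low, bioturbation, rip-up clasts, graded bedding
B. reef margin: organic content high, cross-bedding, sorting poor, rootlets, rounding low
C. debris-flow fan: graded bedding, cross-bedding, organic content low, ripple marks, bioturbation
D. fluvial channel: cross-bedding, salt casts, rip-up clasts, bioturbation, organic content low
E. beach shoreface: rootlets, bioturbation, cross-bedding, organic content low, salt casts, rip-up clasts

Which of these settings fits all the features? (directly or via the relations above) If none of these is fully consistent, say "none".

Testing each hypothesis:
(A) estuarine fill — bioturbation match; ripple marks match; rip-up clasts match; graded bedding match; cross-bedding match; organic content low match; rootlets miss
(B) reef margin — bioturbation miss; ripple marks miss; rip-up clasts miss; graded bedding miss; cross-bedding match; organic content low miss; rootlets match
(C) debris-flow fan — does not account for rip-up clasts, rootlets
(D) fluvial channel — bioturbation match; ripple marks miss; rip-up clasts match; graded bedding miss; cross-bedding match; organic content low match; rootlets miss
(E) beach shoreface — bioturbation match; ripple marks miss; rip-up clasts match; graded bedding miss; cross-bedding match; organic content low match; rootlets match
None of the listed candidates fits everything.

none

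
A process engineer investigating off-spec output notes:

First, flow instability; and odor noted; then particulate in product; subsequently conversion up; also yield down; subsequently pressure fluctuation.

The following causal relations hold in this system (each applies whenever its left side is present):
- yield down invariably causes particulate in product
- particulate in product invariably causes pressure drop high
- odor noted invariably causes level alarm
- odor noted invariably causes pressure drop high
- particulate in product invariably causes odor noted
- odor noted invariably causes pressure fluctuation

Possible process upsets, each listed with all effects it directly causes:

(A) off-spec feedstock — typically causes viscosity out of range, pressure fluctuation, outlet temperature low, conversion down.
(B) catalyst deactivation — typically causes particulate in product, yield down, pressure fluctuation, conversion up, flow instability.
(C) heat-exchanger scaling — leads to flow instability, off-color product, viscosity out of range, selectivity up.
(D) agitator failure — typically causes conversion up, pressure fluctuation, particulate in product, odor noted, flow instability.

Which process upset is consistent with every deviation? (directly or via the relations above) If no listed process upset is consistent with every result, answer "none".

B

Testing each hypothesis:
(A) off-spec feedstock — fails on flow instability, odor noted, particulate in product, conversion up, yield down (predicts conversion down, not conversion up)
(B) catalyst deactivation — accounts for every observation (odor noted by particulate in product → odor noted)
(C) heat-exchanger scaling — flow instability yes; odor noted NO; particulate in product NO; conversion up NO; yield down NO; pressure fluctuation NO
(D) agitator failure — does not account for yield down
Only (B) is consistent with every observation.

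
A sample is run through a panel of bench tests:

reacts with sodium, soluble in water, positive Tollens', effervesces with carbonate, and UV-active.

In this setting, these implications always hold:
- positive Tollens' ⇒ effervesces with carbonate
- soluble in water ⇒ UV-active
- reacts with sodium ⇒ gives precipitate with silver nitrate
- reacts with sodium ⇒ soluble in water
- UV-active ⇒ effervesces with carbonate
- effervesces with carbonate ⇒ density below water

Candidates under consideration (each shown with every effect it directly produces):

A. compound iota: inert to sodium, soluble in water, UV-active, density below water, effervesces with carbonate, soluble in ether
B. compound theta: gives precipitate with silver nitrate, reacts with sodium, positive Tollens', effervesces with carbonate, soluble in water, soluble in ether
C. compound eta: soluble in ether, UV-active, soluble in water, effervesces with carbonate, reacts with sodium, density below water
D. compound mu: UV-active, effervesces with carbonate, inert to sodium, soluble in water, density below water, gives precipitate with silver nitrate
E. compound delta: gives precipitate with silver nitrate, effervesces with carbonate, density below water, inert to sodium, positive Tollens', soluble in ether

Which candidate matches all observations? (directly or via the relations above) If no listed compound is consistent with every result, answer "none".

B

Checking each candidate against the observations:
(A) compound iota — fails on reacts with sodium, positive Tollens' (predicts inert to sodium, not reacts with sodium)
(B) compound theta — reacts with sodium yes; soluble in water yes; positive Tollens' yes; effervesces with carbonate yes; UV-active yes (via soluble in water → UV-active)
(C) compound eta — reacts with sodium yes; soluble in water yes; positive Tollens' NO; effervesces with carbonate yes; UV-active yes
(D) compound mu — fails on reacts with sodium, positive Tollens' (predicts inert to sodium, not reacts with sodium)
(E) compound delta — reacts with sodium NO; soluble in water NO; positive Tollens' yes; effervesces with carbonate yes; UV-active NO
Only (B) is consistent with every observation.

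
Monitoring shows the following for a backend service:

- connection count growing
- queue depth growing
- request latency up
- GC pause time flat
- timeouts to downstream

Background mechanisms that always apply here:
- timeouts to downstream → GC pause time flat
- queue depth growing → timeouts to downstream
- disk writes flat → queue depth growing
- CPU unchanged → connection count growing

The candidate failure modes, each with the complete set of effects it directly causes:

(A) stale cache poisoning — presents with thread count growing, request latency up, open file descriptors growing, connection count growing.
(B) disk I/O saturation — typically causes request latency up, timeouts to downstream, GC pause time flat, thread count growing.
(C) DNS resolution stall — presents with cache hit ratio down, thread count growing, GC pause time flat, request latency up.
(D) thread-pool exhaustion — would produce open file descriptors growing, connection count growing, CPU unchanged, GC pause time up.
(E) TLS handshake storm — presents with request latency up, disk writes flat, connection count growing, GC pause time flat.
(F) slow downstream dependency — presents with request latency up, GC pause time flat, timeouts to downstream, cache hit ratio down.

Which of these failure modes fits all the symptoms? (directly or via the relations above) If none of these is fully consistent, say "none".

E

Testing each hypothesis:
(A) stale cache poisoning — connection count growing match; queue depth growing miss; request latency up match; GC pause time flat miss; timeouts to downstream miss
(B) disk I/O saturation — connection count growing miss; queue depth growing miss; request latency up match; GC pause time flat match; timeouts to downstream match
(C) DNS resolution stall — does not account for connection count growing, queue depth growing, timeouts to downstream
(D) thread-pool exhaustion — fails on queue depth growing, request latency up, GC pause time flat, timeouts to downstream (predicts GC pause time up, not GC pause time flat)
(E) TLS handshake storm — connection count growing match; queue depth growing match (by disk writes flat → queue depth growing); request latency up match; GC pause time flat match; timeouts to downstream match (by disk writes flat → queue depth growing → timeouts to downstream)
(F) slow downstream dependency — connection count growing miss; queue depth growing miss; request latency up match; GC pause time flat match; timeouts to downstream match
(E) is the only candidate with no mismatches.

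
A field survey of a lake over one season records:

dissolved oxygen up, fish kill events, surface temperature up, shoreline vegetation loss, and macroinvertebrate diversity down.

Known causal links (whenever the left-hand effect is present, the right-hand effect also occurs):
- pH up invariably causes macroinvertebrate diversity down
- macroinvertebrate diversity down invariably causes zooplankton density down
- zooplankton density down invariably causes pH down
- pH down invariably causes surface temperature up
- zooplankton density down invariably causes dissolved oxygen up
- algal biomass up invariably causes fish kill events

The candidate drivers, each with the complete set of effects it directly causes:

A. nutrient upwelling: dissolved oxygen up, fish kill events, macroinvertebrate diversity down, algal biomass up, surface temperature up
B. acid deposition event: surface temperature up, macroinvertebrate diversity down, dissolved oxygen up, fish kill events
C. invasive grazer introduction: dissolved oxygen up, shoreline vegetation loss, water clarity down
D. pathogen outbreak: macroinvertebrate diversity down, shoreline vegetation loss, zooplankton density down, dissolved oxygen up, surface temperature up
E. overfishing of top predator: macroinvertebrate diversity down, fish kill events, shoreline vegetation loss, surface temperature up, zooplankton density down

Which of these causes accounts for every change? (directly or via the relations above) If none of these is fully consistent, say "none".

E

Testing each hypothesis:
(A) nutrient upwelling — dissolved oxygen up ✓; fish kill events ✓; surface temperature up ✓; shoreline vegetation loss ✗; macroinvertebrate diversity down ✓
(B) acid deposition event — dissolved oxygen up ✓; fish kill events ✓; surface temperature up ✓; shoreline vegetation loss ✗; macroinvertebrate diversity down ✓
(C) invasive grazer introduction — dissolved oxygen up ✓; fish kill events ✗; surface temperature up ✗; shoreline vegetation loss ✓; macroinvertebrate diversity down ✗
(D) pathogen outbreak — does not account for fish kill events
(E) overfishing of top predator — accounts for every observation (dissolved oxygen up by zooplankton density down → dissolved oxygen up)
Only (E) is consistent with every observation.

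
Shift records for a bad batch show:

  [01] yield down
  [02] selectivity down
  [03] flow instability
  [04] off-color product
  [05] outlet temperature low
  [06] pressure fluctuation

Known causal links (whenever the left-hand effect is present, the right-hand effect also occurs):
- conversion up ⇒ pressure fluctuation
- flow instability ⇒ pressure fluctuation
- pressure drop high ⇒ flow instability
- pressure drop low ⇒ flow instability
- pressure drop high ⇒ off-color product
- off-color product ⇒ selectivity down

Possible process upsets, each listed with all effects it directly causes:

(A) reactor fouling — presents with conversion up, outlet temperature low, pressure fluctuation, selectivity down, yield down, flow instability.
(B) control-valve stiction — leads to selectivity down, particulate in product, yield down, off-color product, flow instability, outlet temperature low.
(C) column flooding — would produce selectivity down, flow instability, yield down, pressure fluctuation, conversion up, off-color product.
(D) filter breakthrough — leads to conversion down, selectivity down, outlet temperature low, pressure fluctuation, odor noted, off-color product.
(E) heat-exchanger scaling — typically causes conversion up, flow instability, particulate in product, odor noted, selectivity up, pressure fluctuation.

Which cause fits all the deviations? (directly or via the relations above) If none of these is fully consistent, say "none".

B

Per-candidate check:
(A) reactor fouling — yield down yes; selectivity down yes; flow instability yes; off-color product NO; outlet temperature low yes; pressure fluctuation yes
(B) control-valve stiction — accounts for every observation (pressure fluctuation through flow instability → pressure fluctuation)
(C) column flooding — yield down yes; selectivity down yes; flow instability yes; off-color product yes; outlet temperature low NO; pressure fluctuation yes
(D) filter breakthrough — does not account for yield down, flow instability
(E) heat-exchanger scaling — yield down NO; selectivity down NO; flow instability yes; off-color product NO; outlet temperature low NO; pressure fluctuation yes
Only (B) is consistent with every observation.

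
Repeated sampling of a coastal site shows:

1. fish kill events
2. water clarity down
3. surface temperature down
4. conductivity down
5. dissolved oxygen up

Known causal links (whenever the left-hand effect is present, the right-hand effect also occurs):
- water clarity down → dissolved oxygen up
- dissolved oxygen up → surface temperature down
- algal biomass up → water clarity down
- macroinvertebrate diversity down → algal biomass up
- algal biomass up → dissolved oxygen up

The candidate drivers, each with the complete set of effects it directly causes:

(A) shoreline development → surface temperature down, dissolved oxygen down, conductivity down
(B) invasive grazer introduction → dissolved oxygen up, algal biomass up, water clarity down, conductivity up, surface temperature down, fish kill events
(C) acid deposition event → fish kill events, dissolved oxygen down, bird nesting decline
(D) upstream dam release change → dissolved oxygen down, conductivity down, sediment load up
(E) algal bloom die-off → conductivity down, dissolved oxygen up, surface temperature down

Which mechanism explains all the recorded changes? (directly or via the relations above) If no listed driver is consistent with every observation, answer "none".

none

Per-candidate check:
(A) shoreline development — fish kill events -; water clarity down -; surface temperature down +; conductivity down +; dissolved oxygen up -
(B) invasive grazer introduction — fish kill events +; water clarity down +; surface temperature down +; conductivity down -; dissolved oxygen up +
(C) acid deposition event — fails on water clarity down, surface temperature down, conductivity down, dissolved oxygen up (predicts dissolved oxygen down, not dissolved oxygen up)
(D) upstream dam release change — fails on fish kill events, water clarity down, surface temperature down, dissolved oxygen up (predicts dissolved oxygen down, not dissolved oxygen up)
(E) algal bloom die-off — fish kill events -; water clarity down -; surface temperature down +; conductivity down +; dissolved oxygen up +
No candidate is consistent with all observations.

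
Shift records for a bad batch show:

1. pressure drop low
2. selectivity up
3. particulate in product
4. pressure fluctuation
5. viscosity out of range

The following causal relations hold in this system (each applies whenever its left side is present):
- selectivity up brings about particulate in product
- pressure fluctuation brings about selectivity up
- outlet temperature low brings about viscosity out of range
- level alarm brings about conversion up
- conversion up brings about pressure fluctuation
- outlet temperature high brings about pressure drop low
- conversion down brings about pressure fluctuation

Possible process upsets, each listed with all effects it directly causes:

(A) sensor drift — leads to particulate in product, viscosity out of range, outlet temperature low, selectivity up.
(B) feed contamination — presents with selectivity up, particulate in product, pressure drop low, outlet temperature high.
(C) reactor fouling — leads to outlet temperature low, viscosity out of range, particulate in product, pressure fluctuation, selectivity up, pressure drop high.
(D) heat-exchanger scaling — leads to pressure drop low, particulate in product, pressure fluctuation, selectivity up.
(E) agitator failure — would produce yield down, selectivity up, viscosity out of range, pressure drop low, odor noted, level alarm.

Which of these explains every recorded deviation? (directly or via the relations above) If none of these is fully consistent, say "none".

For each candidate, compare predicted effects to what was observed:
(A) sensor drift — pressure drop low miss; selectivity up match; particulate in product match; pressure fluctuation miss; viscosity out of range match
(B) feed contamination — does not account for pressure fluctuation, viscosity out of range
(C) reactor fouling — fails on pressure drop low (predicts pressure drop high, not pressure drop low)
(D) heat-exchanger scaling — pressure drop low match; selectivity up match; particulate in product match; pressure fluctuation match; viscosity out of range miss
(E) agitator failure — accounts for every observation (particulate in product by selectivity up → particulate in product)
(E) alone accounts for all the evidence.

E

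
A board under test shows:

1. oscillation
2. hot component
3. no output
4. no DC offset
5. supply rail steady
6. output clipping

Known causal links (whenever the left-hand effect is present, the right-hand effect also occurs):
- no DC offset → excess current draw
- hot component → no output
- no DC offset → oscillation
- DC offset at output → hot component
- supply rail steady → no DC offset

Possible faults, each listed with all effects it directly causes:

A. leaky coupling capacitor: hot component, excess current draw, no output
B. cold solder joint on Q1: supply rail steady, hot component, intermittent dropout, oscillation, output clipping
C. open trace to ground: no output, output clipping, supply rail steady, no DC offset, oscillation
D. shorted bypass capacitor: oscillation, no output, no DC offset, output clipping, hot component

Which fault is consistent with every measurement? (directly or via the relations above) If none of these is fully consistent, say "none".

B

Testing each hypothesis:
(A) leaky coupling capacitor — oscillation -; hot component +; no output +; no DC offset -; supply rail steady -; output clipping -
(B) cold solder joint on Q1 — oscillation +; hot component +; no output + (through hot component → no output); no DC offset + (through supply rail steady → no DC offset); supply rail steady +; output clipping +
(C) open trace to ground — oscillation +; hot component -; no output +; no DC offset +; supply rail steady +; output clipping +
(D) shorted bypass capacitor — does not account for supply rail steady
Only (B) is consistent with every observation.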